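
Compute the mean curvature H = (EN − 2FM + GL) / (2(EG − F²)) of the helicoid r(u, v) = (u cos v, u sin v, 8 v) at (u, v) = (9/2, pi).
H = 0

With E = 1, F = 0, G = u^2 + 64, L = 0, M = -8/sqrt(u^2 + 64), N = 0, assemble
  H = (EN − 2FM + GL) / (2(EG − F²)) = 0.
At (u, v) = (9/2, pi): H = 0.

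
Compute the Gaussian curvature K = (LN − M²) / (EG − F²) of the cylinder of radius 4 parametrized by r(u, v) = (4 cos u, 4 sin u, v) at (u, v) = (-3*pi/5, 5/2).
K = 0

Coefficients of the first fundamental form: E = 16, F = 0, G = 1.
Coefficients of the second fundamental form: L = -4, M = 0, N = 0.
Assemble K = (LN − M²)/(EG − F²) = 0. At (u, v) = (-3*pi/5, 5/2): K = 0.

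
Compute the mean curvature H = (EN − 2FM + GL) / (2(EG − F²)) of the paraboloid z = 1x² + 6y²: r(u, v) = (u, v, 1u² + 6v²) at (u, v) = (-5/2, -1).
H = 301*sqrt(170)/28900

With E = 4*u^2 + 1, F = 24*u*v, G = 144*v^2 + 1, L = 2/sqrt(4*u^2 + 144*v^2 + 1), M = 0, N = 12/sqrt(4*u^2 + 144*v^2 + 1), assemble
  H = (EN − 2FM + GL) / (2(EG − F²)) = (24*u^2 + 144*v^2 + 7)/(4*u^2 + 144*v^2 + 1)^(3/2).
At (u, v) = (-5/2, -1): H = 301*sqrt(170)/28900.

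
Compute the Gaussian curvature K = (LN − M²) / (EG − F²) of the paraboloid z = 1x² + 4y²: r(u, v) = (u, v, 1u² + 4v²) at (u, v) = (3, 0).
K = 16/1369

Coefficients of the first fundamental form: E = 4*u^2 + 1, F = 16*u*v, G = 64*v^2 + 1.
Coefficients of the second fundamental form: L = 2/sqrt(4*u^2 + 64*v^2 + 1), M = 0, N = 8/sqrt(4*u^2 + 64*v^2 + 1).
Assemble K = (LN − M²)/(EG − F²) = 16/(16*u^4 + 512*u^2*v^2 + 8*u^2 + 4096*v^4 + 128*v^2 + 1). At (u, v) = (3, 0): K = 16/1369.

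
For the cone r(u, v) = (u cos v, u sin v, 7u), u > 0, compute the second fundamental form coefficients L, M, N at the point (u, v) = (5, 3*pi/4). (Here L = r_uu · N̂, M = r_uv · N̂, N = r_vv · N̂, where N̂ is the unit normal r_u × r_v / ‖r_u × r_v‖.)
L = 0;  M = 0;  N = 7*sqrt(2)/2

Compute the unit normal N̂(u, v) = (-7*sqrt(2)*u*cos(v)/(10*Abs(u)), -7*sqrt(2)*u*sin(v)/(10*Abs(u)), sqrt(2)*u/(10*Abs(u))), and the second partials r_uu, r_uv, r_vv. Take dot products:
  L(u, v) = r_uu · N̂ = 0,
  M(u, v) = r_uv · N̂ = 0,
  N(u, v) = r_vv · N̂ = 7*sqrt(2)*u^2/(10*Abs(u)).
Evaluating at (u, v) = (5, 3*pi/4):
  L = 0, M = 0, N = 7*sqrt(2)/2.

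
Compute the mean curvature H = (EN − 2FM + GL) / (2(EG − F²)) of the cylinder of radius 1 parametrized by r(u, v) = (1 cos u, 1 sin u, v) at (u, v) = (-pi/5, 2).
H = -1/2

With E = 1, F = 0, G = 1, L = -1, M = 0, N = 0, assemble
  H = (EN − 2FM + GL) / (2(EG − F²)) = -1/2.
At (u, v) = (-pi/5, 2): H = -1/2.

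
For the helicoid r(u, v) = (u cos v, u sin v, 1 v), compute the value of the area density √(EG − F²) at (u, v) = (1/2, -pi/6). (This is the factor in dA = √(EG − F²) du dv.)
√(EG − F²)|_{(1/2, -pi/6)} = sqrt(5)/2

E = 1, F = 0, G = u^2 + 1, so EG − F² = u^2 + 1. Taking the positive square root: √(EG − F²) = sqrt(u^2 + 1). At (u, v) = (1/2, -pi/6): sqrt(5)/2.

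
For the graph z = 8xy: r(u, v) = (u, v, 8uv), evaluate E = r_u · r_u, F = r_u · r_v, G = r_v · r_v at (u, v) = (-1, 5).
E = 1601;  F = -320;  G = 65

Partials: r_u = (1, 0, 8*v), r_v = (0, 1, 8*u). As functions of (u, v):
  E = r_u · r_u = 64*v^2 + 1,
  F = r_u · r_v = 64*u*v,
  G = r_v · r_v = 64*u^2 + 1.
Evaluating at (u, v) = (-1, 5): E = 1601, F = -320, G = 65.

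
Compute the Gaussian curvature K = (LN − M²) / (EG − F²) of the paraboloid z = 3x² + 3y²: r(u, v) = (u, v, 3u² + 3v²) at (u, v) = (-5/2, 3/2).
K = 36/94249

Coefficients of the first fundamental form: E = 36*u^2 + 1, F = 36*u*v, G = 36*v^2 + 1.
Coefficients of the second fundamental form: L = 6/sqrt(36*u^2 + 36*v^2 + 1), M = 0, N = 6/sqrt(36*u^2 + 36*v^2 + 1).
Assemble K = (LN − M²)/(EG − F²) = 36/(1296*u^4 + 2592*u^2*v^2 + 72*u^2 + 1296*v^4 + 72*v^2 + 1). At (u, v) = (-5/2, 3/2): K = 36/94249.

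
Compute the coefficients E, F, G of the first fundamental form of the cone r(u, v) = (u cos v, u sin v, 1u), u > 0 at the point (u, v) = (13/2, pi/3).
E = 2;  F = 0;  G = 169/4

Partials: r_u = (cos(v), sin(v), 1), r_v = (-u*sin(v), u*cos(v), 0). As functions of (u, v):
  E = r_u · r_u = 2,
  F = r_u · r_v = 0,
  G = r_v · r_v = u^2.
Evaluating at (u, v) = (13/2, pi/3): E = 2, F = 0, G = 169/4.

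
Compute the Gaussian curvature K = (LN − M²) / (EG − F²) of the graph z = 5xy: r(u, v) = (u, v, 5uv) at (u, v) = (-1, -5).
K = -25/423801

Coefficients of the first fundamental form: E = 25*v^2 + 1, F = 25*u*v, G = 25*u^2 + 1.
Coefficients of the second fundamental form: L = 0, M = 5/sqrt(25*u^2 + 25*v^2 + 1), N = 0.
Assemble K = (LN − M²)/(EG − F²) = -25/(625*u^4 + 1250*u^2*v^2 + 50*u^2 + 625*v^4 + 50*v^2 + 1). At (u, v) = (-1, -5): K = -25/423801.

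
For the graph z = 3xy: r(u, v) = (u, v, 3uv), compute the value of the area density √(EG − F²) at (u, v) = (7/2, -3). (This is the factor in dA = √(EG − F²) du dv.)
√(EG − F²)|_{(7/2, -3)} = sqrt(769)/2

E = 9*v^2 + 1, F = 9*u*v, G = 9*u^2 + 1, so EG − F² = 9*u^2 + 9*v^2 + 1. Taking the positive square root: √(EG − F²) = sqrt(9*u^2 + 9*v^2 + 1). At (u, v) = (7/2, -3): sqrt(769)/2.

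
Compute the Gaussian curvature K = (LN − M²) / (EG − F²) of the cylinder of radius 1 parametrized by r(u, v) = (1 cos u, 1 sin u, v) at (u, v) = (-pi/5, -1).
K = 0

Coefficients of the first fundamental form: E = 1, F = 0, G = 1.
Coefficients of the second fundamental form: L = -1, M = 0, N = 0.
Assemble K = (LN − M²)/(EG − F²) = 0. At (u, v) = (-pi/5, -1): K = 0.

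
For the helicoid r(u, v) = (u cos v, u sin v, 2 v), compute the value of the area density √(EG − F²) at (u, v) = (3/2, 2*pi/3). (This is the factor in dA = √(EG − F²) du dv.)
√(EG − F²)|_{(3/2, 2*pi/3)} = 5/2

E = 1, F = 0, G = u^2 + 4, so EG − F² = u^2 + 4. Taking the positive square root: √(EG − F²) = sqrt(u^2 + 4). At (u, v) = (3/2, 2*pi/3): 5/2.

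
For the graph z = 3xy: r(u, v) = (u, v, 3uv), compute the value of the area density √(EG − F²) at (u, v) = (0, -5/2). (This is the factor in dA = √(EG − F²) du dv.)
√(EG − F²)|_{(0, -5/2)} = sqrt(229)/2

E = 9*v^2 + 1, F = 9*u*v, G = 9*u^2 + 1, so EG − F² = 9*u^2 + 9*v^2 + 1. Taking the positive square root: √(EG − F²) = sqrt(9*u^2 + 9*v^2 + 1). At (u, v) = (0, -5/2): sqrt(229)/2.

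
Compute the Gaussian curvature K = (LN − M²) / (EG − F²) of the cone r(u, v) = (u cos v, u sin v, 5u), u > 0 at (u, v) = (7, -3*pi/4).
K = 0

Coefficients of the first fundamental form: E = 26, F = 0, G = u^2.
Coefficients of the second fundamental form: L = 0, M = 0, N = 5*sqrt(26)*u^2/(26*Abs(u)).
Assemble K = (LN − M²)/(EG − F²) = 0. At (u, v) = (7, -3*pi/4): K = 0.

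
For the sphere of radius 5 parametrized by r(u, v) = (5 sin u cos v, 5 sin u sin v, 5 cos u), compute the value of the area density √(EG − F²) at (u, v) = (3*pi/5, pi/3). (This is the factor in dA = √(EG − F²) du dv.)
√(EG − F²)|_{(3*pi/5, pi/3)} = 25*sqrt(2*sqrt(5) + 10)/4

E = 25, F = 0, G = 25*sin(u)^2, so EG − F² = 625*sin(u)^2. Taking the positive square root: √(EG − F²) = 25*Abs(sin(u)). At (u, v) = (3*pi/5, pi/3): 25*sqrt(2*sqrt(5) + 10)/4.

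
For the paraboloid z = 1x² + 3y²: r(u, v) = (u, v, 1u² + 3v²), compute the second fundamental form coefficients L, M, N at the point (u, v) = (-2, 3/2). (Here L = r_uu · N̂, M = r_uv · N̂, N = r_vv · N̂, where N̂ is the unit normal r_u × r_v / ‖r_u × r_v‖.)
L = sqrt(2)/7;  M = 0;  N = 3*sqrt(2)/7

Compute the unit normal N̂(u, v) = (-2*u/sqrt(4*u^2 + 36*v^2 + 1), -6*v/sqrt(4*u^2 + 36*v^2 + 1), 1/sqrt(4*u^2 + 36*v^2 + 1)), and the second partials r_uu, r_uv, r_vv. Take dot products:
  L(u, v) = r_uu · N̂ = 2/sqrt(4*u^2 + 36*v^2 + 1),
  M(u, v) = r_uv · N̂ = 0,
  N(u, v) = r_vv · N̂ = 6/sqrt(4*u^2 + 36*v^2 + 1).
Evaluating at (u, v) = (-2, 3/2):
  L = sqrt(2)/7, M = 0, N = 3*sqrt(2)/7.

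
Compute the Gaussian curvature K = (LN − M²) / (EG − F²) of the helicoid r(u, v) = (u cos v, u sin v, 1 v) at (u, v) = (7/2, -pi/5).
K = -16/2809

Coefficients of the first fundamental form: E = 1, F = 0, G = u^2 + 1.
Coefficients of the second fundamental form: L = 0, M = -1/sqrt(u^2 + 1), N = 0.
Assemble K = (LN − M²)/(EG − F²) = -1/(u^2 + 1)^2. At (u, v) = (7/2, -pi/5): K = -16/2809.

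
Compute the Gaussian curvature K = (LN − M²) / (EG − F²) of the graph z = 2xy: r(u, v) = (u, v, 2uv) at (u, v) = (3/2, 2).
K = -1/169

Coefficients of the first fundamental form: E = 4*v^2 + 1, F = 4*u*v, G = 4*u^2 + 1.
Coefficients of the second fundamental form: L = 0, M = 2/sqrt(4*u^2 + 4*v^2 + 1), N = 0.
Assemble K = (LN − M²)/(EG − F²) = -4/(16*u^4 + 32*u^2*v^2 + 8*u^2 + 16*v^4 + 8*v^2 + 1). At (u, v) = (3/2, 2): K = -1/169.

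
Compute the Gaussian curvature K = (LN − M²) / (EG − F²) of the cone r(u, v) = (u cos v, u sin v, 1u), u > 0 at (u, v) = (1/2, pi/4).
K = 0

Coefficients of the first fundamental form: E = 2, F = 0, G = u^2.
Coefficients of the second fundamental form: L = 0, M = 0, N = sqrt(2)*u^2/(2*Abs(u)).
Assemble K = (LN − M²)/(EG − F²) = 0. At (u, v) = (1/2, pi/4): K = 0.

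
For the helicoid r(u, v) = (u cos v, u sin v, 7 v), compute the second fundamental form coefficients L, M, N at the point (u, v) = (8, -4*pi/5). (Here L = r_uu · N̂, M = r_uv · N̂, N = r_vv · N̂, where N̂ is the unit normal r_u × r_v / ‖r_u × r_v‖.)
L = 0;  M = -7*sqrt(113)/113;  N = 0

Compute the unit normal N̂(u, v) = (7*sin(v)/sqrt(u^2 + 49), -7*cos(v)/sqrt(u^2 + 49), u/sqrt(u^2 + 49)), and the second partials r_uu, r_uv, r_vv. Take dot products:
  L(u, v) = r_uu · N̂ = 0,
  M(u, v) = r_uv · N̂ = -7/sqrt(u^2 + 49),
  N(u, v) = r_vv · N̂ = 0.
Evaluating at (u, v) = (8, -4*pi/5):
  L = 0, M = -7*sqrt(113)/113, N = 0.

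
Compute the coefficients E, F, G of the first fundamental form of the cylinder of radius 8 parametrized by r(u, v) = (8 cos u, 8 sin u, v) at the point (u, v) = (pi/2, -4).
E = 64;  F = 0;  G = 1

Partials: r_u = (-8*sin(u), 8*cos(u), 0), r_v = (0, 0, 1). As functions of (u, v):
  E = r_u · r_u = 64,
  F = r_u · r_v = 0,
  G = r_v · r_v = 1.
Evaluating at (u, v) = (pi/2, -4): E = 64, F = 0, G = 1.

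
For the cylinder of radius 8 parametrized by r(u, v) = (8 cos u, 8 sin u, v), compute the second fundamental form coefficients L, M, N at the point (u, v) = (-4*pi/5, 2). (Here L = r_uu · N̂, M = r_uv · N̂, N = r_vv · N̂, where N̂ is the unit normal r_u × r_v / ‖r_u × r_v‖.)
L = -8;  M = 0;  N = 0

Compute the unit normal N̂(u, v) = (cos(u), sin(u), 0), and the second partials r_uu, r_uv, r_vv. Take dot products:
  L(u, v) = r_uu · N̂ = -8,
  M(u, v) = r_uv · N̂ = 0,
  N(u, v) = r_vv · N̂ = 0.
Evaluating at (u, v) = (-4*pi/5, 2):
  L = -8, M = 0, N = 0.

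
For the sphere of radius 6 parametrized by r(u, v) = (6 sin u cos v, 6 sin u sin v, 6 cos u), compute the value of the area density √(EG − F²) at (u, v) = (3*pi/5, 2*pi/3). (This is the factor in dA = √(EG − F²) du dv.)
√(EG − F²)|_{(3*pi/5, 2*pi/3)} = 9*sqrt(2*sqrt(5) + 10)

E = 36, F = 0, G = 36*sin(u)^2, so EG − F² = 1296*sin(u)^2. Taking the positive square root: √(EG − F²) = 36*Abs(sin(u)). At (u, v) = (3*pi/5, 2*pi/3): 9*sqrt(2*sqrt(5) + 10).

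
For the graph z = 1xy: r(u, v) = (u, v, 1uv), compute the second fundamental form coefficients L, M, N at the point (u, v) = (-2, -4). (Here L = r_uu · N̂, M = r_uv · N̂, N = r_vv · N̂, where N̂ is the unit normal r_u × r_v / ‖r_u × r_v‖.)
L = 0;  M = sqrt(21)/21;  N = 0

Compute the unit normal N̂(u, v) = (-v/sqrt(u^2 + v^2 + 1), -u/sqrt(u^2 + v^2 + 1), 1/sqrt(u^2 + v^2 + 1)), and the second partials r_uu, r_uv, r_vv. Take dot products:
  L(u, v) = r_uu · N̂ = 0,
  M(u, v) = r_uv · N̂ = 1/sqrt(u^2 + v^2 + 1),
  N(u, v) = r_vv · N̂ = 0.
Evaluating at (u, v) = (-2, -4):
  L = 0, M = sqrt(21)/21, N = 0.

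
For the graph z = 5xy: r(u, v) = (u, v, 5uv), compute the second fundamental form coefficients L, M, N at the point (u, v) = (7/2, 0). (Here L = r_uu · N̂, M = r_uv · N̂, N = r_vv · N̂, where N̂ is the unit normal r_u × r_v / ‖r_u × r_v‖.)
L = 0;  M = 10*sqrt(1229)/1229;  N = 0

Compute the unit normal N̂(u, v) = (-5*v/sqrt(25*u^2 + 25*v^2 + 1), -5*u/sqrt(25*u^2 + 25*v^2 + 1), 1/sqrt(25*u^2 + 25*v^2 + 1)), and the second partials r_uu, r_uv, r_vv. Take dot products:
  L(u, v) = r_uu · N̂ = 0,
  M(u, v) = r_uv · N̂ = 5/sqrt(25*u^2 + 25*v^2 + 1),
  N(u, v) = r_vv · N̂ = 0.
Evaluating at (u, v) = (7/2, 0):
  L = 0, M = 10*sqrt(1229)/1229, N = 0.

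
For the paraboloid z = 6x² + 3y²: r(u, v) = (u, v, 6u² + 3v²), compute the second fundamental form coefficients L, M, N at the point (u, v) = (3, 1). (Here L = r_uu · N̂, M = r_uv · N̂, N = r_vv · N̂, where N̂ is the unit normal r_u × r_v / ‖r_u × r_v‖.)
L = 12*sqrt(1333)/1333;  M = 0;  N = 6*sqrt(1333)/1333

Compute the unit normal N̂(u, v) = (-12*u/sqrt(144*u^2 + 36*v^2 + 1), -6*v/sqrt(144*u^2 + 36*v^2 + 1), 1/sqrt(144*u^2 + 36*v^2 + 1)), and the second partials r_uu, r_uv, r_vv. Take dot products:
  L(u, v) = r_uu · N̂ = 12/sqrt(144*u^2 + 36*v^2 + 1),
  M(u, v) = r_uv · N̂ = 0,
  N(u, v) = r_vv · N̂ = 6/sqrt(144*u^2 + 36*v^2 + 1).
Evaluating at (u, v) = (3, 1):
  L = 12*sqrt(1333)/1333, M = 0, N = 6*sqrt(1333)/1333.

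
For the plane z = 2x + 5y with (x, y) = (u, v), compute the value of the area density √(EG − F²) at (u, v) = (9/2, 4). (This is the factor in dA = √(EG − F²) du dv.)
√(EG − F²)|_{(9/2, 4)} = sqrt(30)

E = 5, F = 10, G = 26, so EG − F² = 30. Taking the positive square root: √(EG − F²) = sqrt(30). At (u, v) = (9/2, 4): sqrt(30).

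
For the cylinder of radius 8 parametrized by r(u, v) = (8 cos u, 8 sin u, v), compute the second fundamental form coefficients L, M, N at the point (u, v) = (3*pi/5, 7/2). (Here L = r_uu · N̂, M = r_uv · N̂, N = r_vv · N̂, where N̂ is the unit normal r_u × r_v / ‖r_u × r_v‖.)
L = -8;  M = 0;  N = 0

Compute the unit normal N̂(u, v) = (cos(u), sin(u), 0), and the second partials r_uu, r_uv, r_vv. Take dot products:
  L(u, v) = r_uu · N̂ = -8,
  M(u, v) = r_uv · N̂ = 0,
  N(u, v) = r_vv · N̂ = 0.
Evaluating at (u, v) = (3*pi/5, 7/2):
  L = -8, M = 0, N = 0.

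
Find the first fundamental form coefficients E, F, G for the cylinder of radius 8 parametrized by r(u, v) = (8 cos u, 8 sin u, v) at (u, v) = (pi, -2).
E = 64;  F = 0;  G = 1

Partials: r_u = (-8*sin(u), 8*cos(u), 0), r_v = (0, 0, 1). As functions of (u, v):
  E = r_u · r_u = 64,
  F = r_u · r_v = 0,
  G = r_v · r_v = 1.
Evaluating at (u, v) = (pi, -2): E = 64, F = 0, G = 1.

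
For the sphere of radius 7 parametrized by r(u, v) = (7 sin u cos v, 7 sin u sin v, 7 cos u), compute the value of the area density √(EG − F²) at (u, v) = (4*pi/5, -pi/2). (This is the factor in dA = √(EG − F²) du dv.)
√(EG − F²)|_{(4*pi/5, -pi/2)} = 49*sqrt(10 - 2*sqrt(5))/4

E = 49, F = 0, G = 49*sin(u)^2, so EG − F² = 2401*sin(u)^2. Taking the positive square root: √(EG − F²) = 49*Abs(sin(u)). At (u, v) = (4*pi/5, -pi/2): 49*sqrt(10 - 2*sqrt(5))/4.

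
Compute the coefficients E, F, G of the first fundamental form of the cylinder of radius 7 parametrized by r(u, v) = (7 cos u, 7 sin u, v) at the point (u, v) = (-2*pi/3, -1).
E = 49;  F = 0;  G = 1

Partials: r_u = (-7*sin(u), 7*cos(u), 0), r_v = (0, 0, 1). As functions of (u, v):
  E = r_u · r_u = 49,
  F = r_u · r_v = 0,
  G = r_v · r_v = 1.
Evaluating at (u, v) = (-2*pi/3, -1): E = 49, F = 0, G = 1.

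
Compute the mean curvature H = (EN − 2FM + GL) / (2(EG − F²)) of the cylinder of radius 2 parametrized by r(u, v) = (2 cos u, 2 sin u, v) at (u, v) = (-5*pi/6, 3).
H = -1/4

With E = 4, F = 0, G = 1, L = -2, M = 0, N = 0, assemble
  H = (EN − 2FM + GL) / (2(EG − F²)) = -1/4.
At (u, v) = (-5*pi/6, 3): H = -1/4.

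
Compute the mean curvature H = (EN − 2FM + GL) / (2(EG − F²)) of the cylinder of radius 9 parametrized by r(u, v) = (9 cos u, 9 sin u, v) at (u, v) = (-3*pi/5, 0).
H = -1/18

With E = 81, F = 0, G = 1, L = -9, M = 0, N = 0, assemble
  H = (EN − 2FM + GL) / (2(EG − F²)) = -1/18.
At (u, v) = (-3*pi/5, 0): H = -1/18.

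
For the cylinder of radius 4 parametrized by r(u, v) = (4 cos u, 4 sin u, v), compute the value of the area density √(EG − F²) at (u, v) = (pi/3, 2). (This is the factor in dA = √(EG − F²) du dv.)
√(EG − F²)|_{(pi/3, 2)} = 4

E = 16, F = 0, G = 1, so EG − F² = 16. Taking the positive square root: √(EG − F²) = 4. At (u, v) = (pi/3, 2): 4.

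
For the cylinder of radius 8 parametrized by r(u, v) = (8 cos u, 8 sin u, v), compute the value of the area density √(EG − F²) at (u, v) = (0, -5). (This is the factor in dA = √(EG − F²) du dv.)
√(EG − F²)|_{(0, -5)} = 8

E = 64, F = 0, G = 1, so EG − F² = 64. Taking the positive square root: √(EG − F²) = 8. At (u, v) = (0, -5): 8.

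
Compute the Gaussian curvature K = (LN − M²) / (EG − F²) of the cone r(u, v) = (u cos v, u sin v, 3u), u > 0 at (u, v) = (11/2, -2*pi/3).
K = 0

Coefficients of the first fundamental form: E = 10, F = 0, G = u^2.
Coefficients of the second fundamental form: L = 0, M = 0, N = 3*sqrt(10)*u^2/(10*Abs(u)).
Assemble K = (LN − M²)/(EG − F²) = 0. At (u, v) = (11/2, -2*pi/3): K = 0.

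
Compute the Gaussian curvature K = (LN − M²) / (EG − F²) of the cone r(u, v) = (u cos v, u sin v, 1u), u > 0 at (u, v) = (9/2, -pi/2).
K = 0

Coefficients of the first fundamental form: E = 2, F = 0, G = u^2.
Coefficients of the second fundamental form: L = 0, M = 0, N = sqrt(2)*u^2/(2*Abs(u)).
Assemble K = (LN − M²)/(EG − F²) = 0. At (u, v) = (9/2, -pi/2): K = 0.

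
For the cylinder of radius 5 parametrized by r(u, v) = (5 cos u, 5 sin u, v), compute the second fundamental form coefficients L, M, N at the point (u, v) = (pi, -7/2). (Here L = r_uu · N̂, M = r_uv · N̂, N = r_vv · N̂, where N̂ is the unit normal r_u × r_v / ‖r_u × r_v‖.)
L = -5;  M = 0;  N = 0

Compute the unit normal N̂(u, v) = (cos(u), sin(u), 0), and the second partials r_uu, r_uv, r_vv. Take dot products:
  L(u, v) = r_uu · N̂ = -5,
  M(u, v) = r_uv · N̂ = 0,
  N(u, v) = r_vv · N̂ = 0.
Evaluating at (u, v) = (pi, -7/2):
  L = -5, M = 0, N = 0.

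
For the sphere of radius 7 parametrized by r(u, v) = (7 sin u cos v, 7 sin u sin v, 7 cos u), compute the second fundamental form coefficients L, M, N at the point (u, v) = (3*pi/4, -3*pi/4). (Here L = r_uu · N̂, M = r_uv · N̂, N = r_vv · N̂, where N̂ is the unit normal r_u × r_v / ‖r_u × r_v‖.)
L = -7;  M = 0;  N = -7/2

Compute the unit normal N̂(u, v) = (sin(u)^2*cos(v)/Abs(sin(u)), sin(u)^2*sin(v)/Abs(sin(u)), sin(2*u)/(2*Abs(sin(u)))), and the second partials r_uu, r_uv, r_vv. Take dot products:
  L(u, v) = r_uu · N̂ = -7*sin(u)/Abs(sin(u)),
  M(u, v) = r_uv · N̂ = 0,
  N(u, v) = r_vv · N̂ = -7*sin(u)^3/Abs(sin(u)).
Evaluating at (u, v) = (3*pi/4, -3*pi/4):
  L = -7, M = 0, N = -7/2.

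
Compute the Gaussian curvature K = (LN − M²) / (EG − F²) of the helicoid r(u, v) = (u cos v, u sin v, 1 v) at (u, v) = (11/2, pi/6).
K = -16/15625

Coefficients of the first fundamental form: E = 1, F = 0, G = u^2 + 1.
Coefficients of the second fundamental form: L = 0, M = -1/sqrt(u^2 + 1), N = 0.
Assemble K = (LN − M²)/(EG − F²) = -1/(u^2 + 1)^2. At (u, v) = (11/2, pi/6): K = -16/15625.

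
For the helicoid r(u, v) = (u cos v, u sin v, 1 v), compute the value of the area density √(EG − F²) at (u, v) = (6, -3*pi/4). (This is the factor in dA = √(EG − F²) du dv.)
√(EG − F²)|_{(6, -3*pi/4)} = sqrt(37)

E = 1, F = 0, G = u^2 + 1, so EG − F² = u^2 + 1. Taking the positive square root: √(EG − F²) = sqrt(u^2 + 1). At (u, v) = (6, -3*pi/4): sqrt(37).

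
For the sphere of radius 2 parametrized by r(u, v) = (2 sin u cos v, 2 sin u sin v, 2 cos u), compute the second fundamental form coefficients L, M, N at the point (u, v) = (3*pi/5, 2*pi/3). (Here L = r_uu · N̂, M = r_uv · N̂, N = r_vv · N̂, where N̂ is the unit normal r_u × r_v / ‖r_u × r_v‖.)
L = -2;  M = 0;  N = -5/4 - sqrt(5)/4

Compute the unit normal N̂(u, v) = (sin(u)^2*cos(v)/Abs(sin(u)), sin(u)^2*sin(v)/Abs(sin(u)), sin(2*u)/(2*Abs(sin(u)))), and the second partials r_uu, r_uv, r_vv. Take dot products:
  L(u, v) = r_uu · N̂ = -2*sin(u)/Abs(sin(u)),
  M(u, v) = r_uv · N̂ = 0,
  N(u, v) = r_vv · N̂ = -2*sin(u)^3/Abs(sin(u)).
Evaluating at (u, v) = (3*pi/5, 2*pi/3):
  L = -2, M = 0, N = -5/4 - sqrt(5)/4.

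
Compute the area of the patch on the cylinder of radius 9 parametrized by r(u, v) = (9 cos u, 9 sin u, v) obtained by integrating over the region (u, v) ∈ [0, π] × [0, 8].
Area = 72*pi

Area = ∫∫ √(EG − F²) du dv with √(EG − F²) = 9. Integrating over [0, π] × [0, 8] gives 72*pi.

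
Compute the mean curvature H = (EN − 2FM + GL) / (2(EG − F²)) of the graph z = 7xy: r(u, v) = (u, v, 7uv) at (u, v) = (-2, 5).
H = 1715*sqrt(158)/337014

With E = 49*v^2 + 1, F = 49*u*v, G = 49*u^2 + 1, L = 0, M = 7/sqrt(49*u^2 + 49*v^2 + 1), N = 0, assemble
  H = (EN − 2FM + GL) / (2(EG − F²)) = -343*u*v/(49*u^2 + 49*v^2 + 1)^(3/2).
At (u, v) = (-2, 5): H = 1715*sqrt(158)/337014.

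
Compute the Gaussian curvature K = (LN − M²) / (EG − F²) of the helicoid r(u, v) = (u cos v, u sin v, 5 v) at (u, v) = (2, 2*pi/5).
K = -25/841

Coefficients of the first fundamental form: E = 1, F = 0, G = u^2 + 25.
Coefficients of the second fundamental form: L = 0, M = -5/sqrt(u^2 + 25), N = 0.
Assemble K = (LN − M²)/(EG − F²) = -25/(u^2 + 25)^2. At (u, v) = (2, 2*pi/5): K = -25/841.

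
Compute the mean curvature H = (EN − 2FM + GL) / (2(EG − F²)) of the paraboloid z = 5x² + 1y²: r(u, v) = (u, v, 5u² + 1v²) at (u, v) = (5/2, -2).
H = 79*sqrt(642)/45796

With E = 100*u^2 + 1, F = 20*u*v, G = 4*v^2 + 1, L = 10/sqrt(100*u^2 + 4*v^2 + 1), M = 0, N = 2/sqrt(100*u^2 + 4*v^2 + 1), assemble
  H = (EN − 2FM + GL) / (2(EG − F²)) = 2*(50*u^2 + 10*v^2 + 3)/(100*u^2 + 4*v^2 + 1)^(3/2).
At (u, v) = (5/2, -2): H = 79*sqrt(642)/45796.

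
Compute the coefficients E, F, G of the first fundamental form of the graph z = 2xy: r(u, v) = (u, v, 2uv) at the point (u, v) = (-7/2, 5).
E = 101;  F = -70;  G = 50

Partials: r_u = (1, 0, 2*v), r_v = (0, 1, 2*u). As functions of (u, v):
  E = r_u · r_u = 4*v^2 + 1,
  F = r_u · r_v = 4*u*v,
  G = r_v · r_v = 4*u^2 + 1.
Evaluating at (u, v) = (-7/2, 5): E = 101, F = -70, G = 50.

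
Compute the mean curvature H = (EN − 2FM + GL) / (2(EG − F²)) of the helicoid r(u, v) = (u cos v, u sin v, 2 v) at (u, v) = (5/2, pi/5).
H = 0

With E = 1, F = 0, G = u^2 + 4, L = 0, M = -2/sqrt(u^2 + 4), N = 0, assemble
  H = (EN − 2FM + GL) / (2(EG − F²)) = 0.
At (u, v) = (5/2, pi/5): H = 0.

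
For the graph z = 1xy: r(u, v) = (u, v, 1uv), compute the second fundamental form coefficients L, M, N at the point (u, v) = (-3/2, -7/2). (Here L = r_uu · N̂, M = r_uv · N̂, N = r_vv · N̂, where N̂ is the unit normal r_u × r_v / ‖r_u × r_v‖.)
L = 0;  M = sqrt(62)/31;  N = 0

Compute the unit normal N̂(u, v) = (-v/sqrt(u^2 + v^2 + 1), -u/sqrt(u^2 + v^2 + 1), 1/sqrt(u^2 + v^2 + 1)), and the second partials r_uu, r_uv, r_vv. Take dot products:
  L(u, v) = r_uu · N̂ = 0,
  M(u, v) = r_uv · N̂ = 1/sqrt(u^2 + v^2 + 1),
  N(u, v) = r_vv · N̂ = 0.
Evaluating at (u, v) = (-3/2, -7/2):
  L = 0, M = sqrt(62)/31, N = 0.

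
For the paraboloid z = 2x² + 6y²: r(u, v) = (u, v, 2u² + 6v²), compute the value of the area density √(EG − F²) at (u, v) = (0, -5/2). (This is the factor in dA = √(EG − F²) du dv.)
√(EG − F²)|_{(0, -5/2)} = sqrt(901)

E = 16*u^2 + 1, F = 48*u*v, G = 144*v^2 + 1, so EG − F² = 16*u^2 + 144*v^2 + 1. Taking the positive square root: √(EG − F²) = sqrt(16*u^2 + 144*v^2 + 1). At (u, v) = (0, -5/2): sqrt(901).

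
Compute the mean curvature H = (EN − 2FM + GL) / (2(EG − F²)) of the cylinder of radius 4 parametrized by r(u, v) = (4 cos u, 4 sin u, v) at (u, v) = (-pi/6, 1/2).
H = -1/8

With E = 16, F = 0, G = 1, L = -4, M = 0, N = 0, assemble
  H = (EN − 2FM + GL) / (2(EG − F²)) = -1/8.
At (u, v) = (-pi/6, 1/2): H = -1/8.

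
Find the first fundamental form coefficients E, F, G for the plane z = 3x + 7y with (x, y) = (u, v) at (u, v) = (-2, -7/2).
E = 10;  F = 21;  G = 50

Partials: r_u = (1, 0, 3), r_v = (0, 1, 7). As functions of (u, v):
  E = r_u · r_u = 10,
  F = r_u · r_v = 21,
  G = r_v · r_v = 50.
Evaluating at (u, v) = (-2, -7/2): E = 10, F = 21, G = 50.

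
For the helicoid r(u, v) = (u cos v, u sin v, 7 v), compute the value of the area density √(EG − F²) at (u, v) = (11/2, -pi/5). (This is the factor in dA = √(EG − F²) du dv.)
√(EG − F²)|_{(11/2, -pi/5)} = sqrt(317)/2

E = 1, F = 0, G = u^2 + 49, so EG − F² = u^2 + 49. Taking the positive square root: √(EG − F²) = sqrt(u^2 + 49). At (u, v) = (11/2, -pi/5): sqrt(317)/2.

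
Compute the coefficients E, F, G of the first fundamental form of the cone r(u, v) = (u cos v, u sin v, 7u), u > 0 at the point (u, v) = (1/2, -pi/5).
E = 50;  F = 0;  G = 1/4

Partials: r_u = (cos(v), sin(v), 7), r_v = (-u*sin(v), u*cos(v), 0). As functions of (u, v):
  E = r_u · r_u = 50,
  F = r_u · r_v = 0,
  G = r_v · r_v = u^2.
Evaluating at (u, v) = (1/2, -pi/5): E = 50, F = 0, G = 1/4.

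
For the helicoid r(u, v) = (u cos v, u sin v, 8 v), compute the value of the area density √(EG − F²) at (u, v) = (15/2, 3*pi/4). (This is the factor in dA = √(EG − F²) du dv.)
√(EG − F²)|_{(15/2, 3*pi/4)} = sqrt(481)/2

E = 1, F = 0, G = u^2 + 64, so EG − F² = u^2 + 64. Taking the positive square root: √(EG − F²) = sqrt(u^2 + 64). At (u, v) = (15/2, 3*pi/4): sqrt(481)/2.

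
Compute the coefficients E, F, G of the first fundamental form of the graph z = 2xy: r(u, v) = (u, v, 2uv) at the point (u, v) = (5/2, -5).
E = 101;  F = -50;  G = 26

Partials: r_u = (1, 0, 2*v), r_v = (0, 1, 2*u). As functions of (u, v):
  E = r_u · r_u = 4*v^2 + 1,
  F = r_u · r_v = 4*u*v,
  G = r_v · r_v = 4*u^2 + 1.
Evaluating at (u, v) = (5/2, -5): E = 101, F = -50, G = 26.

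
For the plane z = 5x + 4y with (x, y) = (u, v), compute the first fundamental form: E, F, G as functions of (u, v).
E = 26;  F = 20;  G = 17

Compute partials: r_u = (1, 0, 5), r_v = (0, 1, 4). Then
  E = r_u · r_u = 26,
  F = r_u · r_v = 20,
  G = r_v · r_v = 17.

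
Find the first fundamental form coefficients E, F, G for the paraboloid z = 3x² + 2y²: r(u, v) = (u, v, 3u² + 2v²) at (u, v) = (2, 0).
E = 145;  F = 0;  G = 1

Partials: r_u = (1, 0, 6*u), r_v = (0, 1, 4*v). As functions of (u, v):
  E = r_u · r_u = 36*u^2 + 1,
  F = r_u · r_v = 24*u*v,
  G = r_v · r_v = 16*v^2 + 1.
Evaluating at (u, v) = (2, 0): E = 145, F = 0, G = 1.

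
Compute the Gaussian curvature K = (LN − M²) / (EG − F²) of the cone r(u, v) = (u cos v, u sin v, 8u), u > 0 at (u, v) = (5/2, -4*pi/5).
K = 0

Coefficients of the first fundamental form: E = 65, F = 0, G = u^2.
Coefficients of the second fundamental form: L = 0, M = 0, N = 8*sqrt(65)*u^2/(65*Abs(u)).
Assemble K = (LN − M²)/(EG − F²) = 0. At (u, v) = (5/2, -4*pi/5): K = 0.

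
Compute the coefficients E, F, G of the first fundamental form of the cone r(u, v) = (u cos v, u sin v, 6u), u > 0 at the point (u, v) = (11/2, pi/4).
E = 37;  F = 0;  G = 121/4

Partials: r_u = (cos(v), sin(v), 6), r_v = (-u*sin(v), u*cos(v), 0). As functions of (u, v):
  E = r_u · r_u = 37,
  F = r_u · r_v = 0,
  G = r_v · r_v = u^2.
Evaluating at (u, v) = (11/2, pi/4): E = 37, F = 0, G = 121/4.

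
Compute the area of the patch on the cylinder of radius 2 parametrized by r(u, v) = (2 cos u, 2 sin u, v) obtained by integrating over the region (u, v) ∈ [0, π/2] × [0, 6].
Area = 6*pi

Area = ∫∫ √(EG − F²) du dv with √(EG − F²) = 2. Integrating over [0, π/2] × [0, 6] gives 6*pi.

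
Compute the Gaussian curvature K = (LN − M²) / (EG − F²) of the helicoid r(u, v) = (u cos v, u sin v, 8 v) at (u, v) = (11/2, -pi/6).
K = -1024/142129

Coefficients of the first fundamental form: E = 1, F = 0, G = u^2 + 64.
Coefficients of the second fundamental form: L = 0, M = -8/sqrt(u^2 + 64), N = 0.
Assemble K = (LN − M²)/(EG − F²) = -64/(u^2 + 64)^2. At (u, v) = (11/2, -pi/6): K = -1024/142129.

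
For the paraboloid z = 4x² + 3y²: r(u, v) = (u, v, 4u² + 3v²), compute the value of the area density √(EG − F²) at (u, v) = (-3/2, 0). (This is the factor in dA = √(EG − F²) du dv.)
√(EG − F²)|_{(-3/2, 0)} = sqrt(145)

E = 64*u^2 + 1, F = 48*u*v, G = 36*v^2 + 1, so EG − F² = 64*u^2 + 36*v^2 + 1. Taking the positive square root: √(EG − F²) = sqrt(64*u^2 + 36*v^2 + 1). At (u, v) = (-3/2, 0): sqrt(145).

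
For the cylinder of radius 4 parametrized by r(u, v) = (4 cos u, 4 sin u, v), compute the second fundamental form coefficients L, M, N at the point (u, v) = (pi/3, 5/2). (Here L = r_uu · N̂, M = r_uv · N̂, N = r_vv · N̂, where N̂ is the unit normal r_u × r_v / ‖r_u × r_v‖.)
L = -4;  M = 0;  N = 0

Compute the unit normal N̂(u, v) = (cos(u), sin(u), 0), and the second partials r_uu, r_uv, r_vv. Take dot products:
  L(u, v) = r_uu · N̂ = -4,
  M(u, v) = r_uv · N̂ = 0,
  N(u, v) = r_vv · N̂ = 0.
Evaluating at (u, v) = (pi/3, 5/2):
  L = -4, M = 0, N = 0.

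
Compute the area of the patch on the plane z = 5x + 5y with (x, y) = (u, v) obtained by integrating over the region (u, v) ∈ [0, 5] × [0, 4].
Area = 20*sqrt(51)

Area = ∫∫ √(EG − F²) du dv with √(EG − F²) = sqrt(51). Integrating over [0, 5] × [0, 4] gives 20*sqrt(51).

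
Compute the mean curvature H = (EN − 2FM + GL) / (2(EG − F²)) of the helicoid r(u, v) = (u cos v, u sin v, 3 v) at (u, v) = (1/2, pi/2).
H = 0

With E = 1, F = 0, G = u^2 + 9, L = 0, M = -3/sqrt(u^2 + 9), N = 0, assemble
  H = (EN − 2FM + GL) / (2(EG − F²)) = 0.
At (u, v) = (1/2, pi/2): H = 0.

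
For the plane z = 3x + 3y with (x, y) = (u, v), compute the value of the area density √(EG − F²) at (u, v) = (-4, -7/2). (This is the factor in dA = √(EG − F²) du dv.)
√(EG − F²)|_{(-4, -7/2)} = sqrt(19)

E = 10, F = 9, G = 10, so EG − F² = 19. Taking the positive square root: √(EG − F²) = sqrt(19). At (u, v) = (-4, -7/2): sqrt(19).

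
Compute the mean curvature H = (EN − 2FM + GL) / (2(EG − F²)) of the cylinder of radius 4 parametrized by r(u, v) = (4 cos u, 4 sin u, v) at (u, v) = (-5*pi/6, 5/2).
H = -1/8

With E = 16, F = 0, G = 1, L = -4, M = 0, N = 0, assemble
  H = (EN − 2FM + GL) / (2(EG − F²)) = -1/8.
At (u, v) = (-5*pi/6, 5/2): H = -1/8.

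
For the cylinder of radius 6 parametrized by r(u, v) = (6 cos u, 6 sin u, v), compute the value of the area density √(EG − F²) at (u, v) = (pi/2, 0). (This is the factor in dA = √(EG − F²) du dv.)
√(EG − F²)|_{(pi/2, 0)} = 6

E = 36, F = 0, G = 1, so EG − F² = 36. Taking the positive square root: √(EG − F²) = 6. At (u, v) = (pi/2, 0): 6.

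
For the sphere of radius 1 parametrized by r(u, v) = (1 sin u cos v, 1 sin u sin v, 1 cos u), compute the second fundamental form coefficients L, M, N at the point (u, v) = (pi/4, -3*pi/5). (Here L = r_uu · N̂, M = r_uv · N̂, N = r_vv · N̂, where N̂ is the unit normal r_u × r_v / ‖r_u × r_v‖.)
L = -1;  M = 0;  N = -1/2

Compute the unit normal N̂(u, v) = (sin(u)^2*cos(v)/Abs(sin(u)), sin(u)^2*sin(v)/Abs(sin(u)), sin(2*u)/(2*Abs(sin(u)))), and the second partials r_uu, r_uv, r_vv. Take dot products:
  L(u, v) = r_uu · N̂ = -sin(u)/Abs(sin(u)),
  M(u, v) = r_uv · N̂ = 0,
  N(u, v) = r_vv · N̂ = -sin(u)^3/Abs(sin(u)).
Evaluating at (u, v) = (pi/4, -3*pi/5):
  L = -1, M = 0, N = -1/2.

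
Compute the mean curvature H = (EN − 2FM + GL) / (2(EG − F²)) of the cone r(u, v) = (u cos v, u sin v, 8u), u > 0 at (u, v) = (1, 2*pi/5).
H = 4*sqrt(65)/65

With E = 65, F = 0, G = u^2, L = 0, M = 0, N = 8*sqrt(65)*u^2/(65*Abs(u)), assemble
  H = (EN − 2FM + GL) / (2(EG − F²)) = 4*sqrt(65)/(65*Abs(u)).
At (u, v) = (1, 2*pi/5): H = 4*sqrt(65)/65.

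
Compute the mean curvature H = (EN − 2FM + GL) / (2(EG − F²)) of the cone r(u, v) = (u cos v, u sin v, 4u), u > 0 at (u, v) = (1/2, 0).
H = 4*sqrt(17)/17

With E = 17, F = 0, G = u^2, L = 0, M = 0, N = 4*sqrt(17)*u^2/(17*Abs(u)), assemble
  H = (EN − 2FM + GL) / (2(EG − F²)) = 2*sqrt(17)/(17*Abs(u)).
At (u, v) = (1/2, 0): H = 4*sqrt(17)/17.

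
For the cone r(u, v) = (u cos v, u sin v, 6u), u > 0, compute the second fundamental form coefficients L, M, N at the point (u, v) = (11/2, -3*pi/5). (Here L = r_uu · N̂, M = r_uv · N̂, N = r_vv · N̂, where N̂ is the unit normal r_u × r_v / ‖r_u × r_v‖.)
L = 0;  M = 0;  N = 33*sqrt(37)/37

Compute the unit normal N̂(u, v) = (-6*sqrt(37)*u*cos(v)/(37*Abs(u)), -6*sqrt(37)*u*sin(v)/(37*Abs(u)), sqrt(37)*u/(37*Abs(u))), and the second partials r_uu, r_uv, r_vv. Take dot products:
  L(u, v) = r_uu · N̂ = 0,
  M(u, v) = r_uv · N̂ = 0,
  N(u, v) = r_vv · N̂ = 6*sqrt(37)*u^2/(37*Abs(u)).
Evaluating at (u, v) = (11/2, -3*pi/5):
  L = 0, M = 0, N = 33*sqrt(37)/37.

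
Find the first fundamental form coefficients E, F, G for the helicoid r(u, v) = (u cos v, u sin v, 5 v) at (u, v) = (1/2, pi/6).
E = 1;  F = 0;  G = 101/4

Partials: r_u = (cos(v), sin(v), 0), r_v = (-u*sin(v), u*cos(v), 5). As functions of (u, v):
  E = r_u · r_u = 1,
  F = r_u · r_v = 0,
  G = r_v · r_v = u^2 + 25.
Evaluating at (u, v) = (1/2, pi/6): E = 1, F = 0, G = 101/4.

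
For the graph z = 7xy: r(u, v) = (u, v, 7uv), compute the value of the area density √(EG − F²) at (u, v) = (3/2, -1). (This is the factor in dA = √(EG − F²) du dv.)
√(EG − F²)|_{(3/2, -1)} = sqrt(641)/2

E = 49*v^2 + 1, F = 49*u*v, G = 49*u^2 + 1, so EG − F² = 49*u^2 + 49*v^2 + 1. Taking the positive square root: √(EG − F²) = sqrt(49*u^2 + 49*v^2 + 1). At (u, v) = (3/2, -1): sqrt(641)/2.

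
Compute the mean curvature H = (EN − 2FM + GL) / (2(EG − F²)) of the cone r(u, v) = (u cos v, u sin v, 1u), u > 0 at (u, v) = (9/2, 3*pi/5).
H = sqrt(2)/18

With E = 2, F = 0, G = u^2, L = 0, M = 0, N = sqrt(2)*u^2/(2*Abs(u)), assemble
  H = (EN − 2FM + GL) / (2(EG − F²)) = sqrt(2)/(4*Abs(u)).
At (u, v) = (9/2, 3*pi/5): H = sqrt(2)/18.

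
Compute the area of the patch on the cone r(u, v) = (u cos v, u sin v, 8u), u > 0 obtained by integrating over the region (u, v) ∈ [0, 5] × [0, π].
Area = 25*sqrt(65)*pi/2

Area = ∫∫ √(EG − F²) du dv with √(EG − F²) = sqrt(65)*Abs(u). Integrating over [0, 5] × [0, π] gives 25*sqrt(65)*pi/2.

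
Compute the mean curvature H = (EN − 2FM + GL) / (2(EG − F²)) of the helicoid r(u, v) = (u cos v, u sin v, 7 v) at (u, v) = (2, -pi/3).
H = 0

With E = 1, F = 0, G = u^2 + 49, L = 0, M = -7/sqrt(u^2 + 49), N = 0, assemble
  H = (EN − 2FM + GL) / (2(EG − F²)) = 0.
At (u, v) = (2, -pi/3): H = 0.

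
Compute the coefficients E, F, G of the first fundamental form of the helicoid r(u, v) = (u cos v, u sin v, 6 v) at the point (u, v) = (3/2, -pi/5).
E = 1;  F = 0;  G = 153/4

Partials: r_u = (cos(v), sin(v), 0), r_v = (-u*sin(v), u*cos(v), 6). As functions of (u, v):
  E = r_u · r_u = 1,
  F = r_u · r_v = 0,
  G = r_v · r_v = u^2 + 36.
Evaluating at (u, v) = (3/2, -pi/5): E = 1, F = 0, G = 153/4.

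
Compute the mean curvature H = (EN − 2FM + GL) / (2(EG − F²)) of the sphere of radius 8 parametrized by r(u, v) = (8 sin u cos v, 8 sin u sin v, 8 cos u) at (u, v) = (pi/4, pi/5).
H = -1/8

With E = 64, F = 0, G = 64*sin(u)^2, L = -8*sin(u)/Abs(sin(u)), M = 0, N = -8*sin(u)^3/Abs(sin(u)), assemble
  H = (EN − 2FM + GL) / (2(EG − F²)) = -sin(u)/(8*Abs(sin(u))).
At (u, v) = (pi/4, pi/5): H = -1/8.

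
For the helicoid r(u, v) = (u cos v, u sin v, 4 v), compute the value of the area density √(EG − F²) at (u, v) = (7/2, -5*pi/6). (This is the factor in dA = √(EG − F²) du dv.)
√(EG − F²)|_{(7/2, -5*pi/6)} = sqrt(113)/2

E = 1, F = 0, G = u^2 + 16, so EG − F² = u^2 + 16. Taking the positive square root: √(EG − F²) = sqrt(u^2 + 16). At (u, v) = (7/2, -5*pi/6): sqrt(113)/2.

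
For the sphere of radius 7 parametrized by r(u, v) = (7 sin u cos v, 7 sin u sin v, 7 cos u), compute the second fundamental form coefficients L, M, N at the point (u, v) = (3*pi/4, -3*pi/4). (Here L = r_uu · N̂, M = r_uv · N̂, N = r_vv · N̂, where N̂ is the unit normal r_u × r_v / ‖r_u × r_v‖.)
L = -7;  M = 0;  N = -7/2

Compute the unit normal N̂(u, v) = (sin(u)^2*cos(v)/Abs(sin(u)), sin(u)^2*sin(v)/Abs(sin(u)), sin(2*u)/(2*Abs(sin(u)))), and the second partials r_uu, r_uv, r_vv. Take dot products:
  L(u, v) = r_uu · N̂ = -7*sin(u)/Abs(sin(u)),
  M(u, v) = r_uv · N̂ = 0,
  N(u, v) = r_vv · N̂ = -7*sin(u)^3/Abs(sin(u)).
Evaluating at (u, v) = (3*pi/4, -3*pi/4):
  L = -7, M = 0, N = -7/2.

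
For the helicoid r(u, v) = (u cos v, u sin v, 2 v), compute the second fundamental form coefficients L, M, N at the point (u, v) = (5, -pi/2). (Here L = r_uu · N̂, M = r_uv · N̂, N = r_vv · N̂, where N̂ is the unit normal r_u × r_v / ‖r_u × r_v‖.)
L = 0;  M = -2*sqrt(29)/29;  N = 0

Compute the unit normal N̂(u, v) = (2*sin(v)/sqrt(u^2 + 4), -2*cos(v)/sqrt(u^2 + 4), u/sqrt(u^2 + 4)), and the second partials r_uu, r_uv, r_vv. Take dot products:
  L(u, v) = r_uu · N̂ = 0,
  M(u, v) = r_uv · N̂ = -2/sqrt(u^2 + 4),
  N(u, v) = r_vv · N̂ = 0.
Evaluating at (u, v) = (5, -pi/2):
  L = 0, M = -2*sqrt(29)/29, N = 0.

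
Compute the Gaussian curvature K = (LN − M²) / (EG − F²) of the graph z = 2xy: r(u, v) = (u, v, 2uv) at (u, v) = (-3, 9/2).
K = -1/3481

Coefficients of the first fundamental form: E = 4*v^2 + 1, F = 4*u*v, G = 4*u^2 + 1.
Coefficients of the second fundamental form: L = 0, M = 2/sqrt(4*u^2 + 4*v^2 + 1), N = 0.
Assemble K = (LN − M²)/(EG − F²) = -4/(16*u^4 + 32*u^2*v^2 + 8*u^2 + 16*v^4 + 8*v^2 + 1). At (u, v) = (-3, 9/2): K = -1/3481.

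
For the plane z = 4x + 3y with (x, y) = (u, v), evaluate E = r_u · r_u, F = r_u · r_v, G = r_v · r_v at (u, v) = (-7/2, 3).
E = 17;  F = 12;  G = 10

Partials: r_u = (1, 0, 4), r_v = (0, 1, 3). As functions of (u, v):
  E = r_u · r_u = 17,
  F = r_u · r_v = 12,
  G = r_v · r_v = 10.
Evaluating at (u, v) = (-7/2, 3): E = 17, F = 12, G = 10.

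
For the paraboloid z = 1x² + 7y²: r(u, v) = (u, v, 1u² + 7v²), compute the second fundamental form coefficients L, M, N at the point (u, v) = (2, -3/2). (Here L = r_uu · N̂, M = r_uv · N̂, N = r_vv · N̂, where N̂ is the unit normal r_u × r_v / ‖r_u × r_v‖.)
L = sqrt(458)/229;  M = 0;  N = 7*sqrt(458)/229

Compute the unit normal N̂(u, v) = (-2*u/sqrt(4*u^2 + 196*v^2 + 1), -14*v/sqrt(4*u^2 + 196*v^2 + 1), 1/sqrt(4*u^2 + 196*v^2 + 1)), and the second partials r_uu, r_uv, r_vv. Take dot products:
  L(u, v) = r_uu · N̂ = 2/sqrt(4*u^2 + 196*v^2 + 1),
  M(u, v) = r_uv · N̂ = 0,
  N(u, v) = r_vv · N̂ = 14/sqrt(4*u^2 + 196*v^2 + 1).
Evaluating at (u, v) = (2, -3/2):
  L = sqrt(458)/229, M = 0, N = 7*sqrt(458)/229.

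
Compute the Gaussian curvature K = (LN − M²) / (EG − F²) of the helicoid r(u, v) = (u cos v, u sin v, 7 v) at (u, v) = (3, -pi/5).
K = -49/3364

Coefficients of the first fundamental form: E = 1, F = 0, G = u^2 + 49.
Coefficients of the second fundamental form: L = 0, M = -7/sqrt(u^2 + 49), N = 0.
Assemble K = (LN − M²)/(EG − F²) = -49/(u^2 + 49)^2. At (u, v) = (3, -pi/5): K = -49/3364.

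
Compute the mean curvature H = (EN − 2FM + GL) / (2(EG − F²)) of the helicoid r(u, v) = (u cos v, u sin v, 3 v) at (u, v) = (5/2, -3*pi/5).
H = 0

With E = 1, F = 0, G = u^2 + 9, L = 0, M = -3/sqrt(u^2 + 9), N = 0, assemble
  H = (EN − 2FM + GL) / (2(EG − F²)) = 0.
At (u, v) = (5/2, -3*pi/5): H = 0.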